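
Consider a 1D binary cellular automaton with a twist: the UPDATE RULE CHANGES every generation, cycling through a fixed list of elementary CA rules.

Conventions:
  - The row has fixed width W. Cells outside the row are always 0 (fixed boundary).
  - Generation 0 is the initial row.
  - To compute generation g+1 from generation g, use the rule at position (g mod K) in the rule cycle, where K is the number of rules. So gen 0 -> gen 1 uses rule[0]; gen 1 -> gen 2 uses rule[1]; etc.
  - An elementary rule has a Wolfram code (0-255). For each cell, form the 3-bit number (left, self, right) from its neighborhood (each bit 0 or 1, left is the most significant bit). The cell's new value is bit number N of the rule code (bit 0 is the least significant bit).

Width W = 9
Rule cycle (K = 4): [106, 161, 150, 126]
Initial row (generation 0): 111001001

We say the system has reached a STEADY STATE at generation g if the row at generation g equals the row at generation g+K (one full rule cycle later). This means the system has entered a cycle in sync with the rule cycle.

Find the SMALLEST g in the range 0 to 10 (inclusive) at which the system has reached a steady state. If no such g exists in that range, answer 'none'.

Answer: 8

Derivation:
Gen 0: 111001001
Gen 1 (rule 106): 101010010
Gen 2 (rule 161): 010100000
Gen 3 (rule 150): 110110000
Gen 4 (rule 126): 111111000
Gen 5 (rule 106): 100001000
Gen 6 (rule 161): 001100011
Gen 7 (rule 150): 010010100
Gen 8 (rule 126): 111111110
Gen 9 (rule 106): 100000010
Gen 10 (rule 161): 001111000
Gen 11 (rule 150): 010110100
Gen 12 (rule 126): 111111110
Gen 13 (rule 106): 100000010
Gen 14 (rule 161): 001111000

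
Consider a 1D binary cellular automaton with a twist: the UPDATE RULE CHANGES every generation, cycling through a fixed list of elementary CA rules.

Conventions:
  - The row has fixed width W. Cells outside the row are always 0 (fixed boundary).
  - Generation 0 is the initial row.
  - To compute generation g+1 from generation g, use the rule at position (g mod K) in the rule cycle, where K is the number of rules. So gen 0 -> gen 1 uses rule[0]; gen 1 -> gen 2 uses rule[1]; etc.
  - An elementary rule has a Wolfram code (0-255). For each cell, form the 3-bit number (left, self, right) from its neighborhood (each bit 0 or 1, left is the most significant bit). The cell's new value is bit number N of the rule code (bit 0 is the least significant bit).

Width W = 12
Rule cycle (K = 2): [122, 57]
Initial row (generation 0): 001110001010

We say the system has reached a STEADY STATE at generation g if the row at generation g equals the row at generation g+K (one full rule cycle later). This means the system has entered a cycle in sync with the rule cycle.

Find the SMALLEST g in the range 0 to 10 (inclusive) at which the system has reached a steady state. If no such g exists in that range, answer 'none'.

Gen 0: 001110001010
Gen 1 (rule 122): 011011010101
Gen 2 (rule 57): 010110101010
Gen 3 (rule 122): 101111010101
Gen 4 (rule 57): 011000101010
Gen 5 (rule 122): 111101010101
Gen 6 (rule 57): 100010101010
Gen 7 (rule 122): 010101010101
Gen 8 (rule 57): 001010101010
Gen 9 (rule 122): 010101010101
Gen 10 (rule 57): 001010101010
Gen 11 (rule 122): 010101010101
Gen 12 (rule 57): 001010101010

Answer: 7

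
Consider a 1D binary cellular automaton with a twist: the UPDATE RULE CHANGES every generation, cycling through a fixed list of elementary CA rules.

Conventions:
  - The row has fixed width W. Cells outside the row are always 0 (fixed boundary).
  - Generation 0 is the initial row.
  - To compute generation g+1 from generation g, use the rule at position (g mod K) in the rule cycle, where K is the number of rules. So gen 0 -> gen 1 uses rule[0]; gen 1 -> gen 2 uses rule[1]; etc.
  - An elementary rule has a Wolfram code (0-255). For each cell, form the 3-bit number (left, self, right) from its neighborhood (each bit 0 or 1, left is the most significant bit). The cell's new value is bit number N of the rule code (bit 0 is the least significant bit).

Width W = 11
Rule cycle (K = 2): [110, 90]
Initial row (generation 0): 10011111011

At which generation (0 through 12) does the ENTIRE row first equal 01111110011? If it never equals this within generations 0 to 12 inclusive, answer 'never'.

Gen 0: 10011111011
Gen 1 (rule 110): 10110001111
Gen 2 (rule 90): 00111011001
Gen 3 (rule 110): 01101111011
Gen 4 (rule 90): 11101001011
Gen 5 (rule 110): 10111011111
Gen 6 (rule 90): 00101010001
Gen 7 (rule 110): 01111110011
Gen 8 (rule 90): 11000011111
Gen 9 (rule 110): 11000110001
Gen 10 (rule 90): 11101111010
Gen 11 (rule 110): 10111001110
Gen 12 (rule 90): 00101111011

Answer: 7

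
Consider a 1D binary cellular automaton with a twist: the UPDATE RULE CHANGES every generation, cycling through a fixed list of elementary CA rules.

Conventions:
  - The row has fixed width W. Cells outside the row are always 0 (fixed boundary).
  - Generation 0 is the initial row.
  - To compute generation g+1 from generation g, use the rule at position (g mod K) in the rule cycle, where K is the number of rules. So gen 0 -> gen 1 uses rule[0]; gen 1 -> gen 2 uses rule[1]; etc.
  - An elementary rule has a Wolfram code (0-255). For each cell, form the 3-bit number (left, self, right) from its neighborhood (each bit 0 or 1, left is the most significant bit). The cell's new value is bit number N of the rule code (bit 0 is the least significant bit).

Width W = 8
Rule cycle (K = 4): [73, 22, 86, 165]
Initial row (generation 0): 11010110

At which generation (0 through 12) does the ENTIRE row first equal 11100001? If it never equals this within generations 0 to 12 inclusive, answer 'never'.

Answer: never

Derivation:
Gen 0: 11010110
Gen 1 (rule 73): 11000110
Gen 2 (rule 22): 00101001
Gen 3 (rule 86): 01101111
Gen 4 (rule 165): 00010110
Gen 5 (rule 73): 11000110
Gen 6 (rule 22): 00101001
Gen 7 (rule 86): 01101111
Gen 8 (rule 165): 00010110
Gen 9 (rule 73): 11000110
Gen 10 (rule 22): 00101001
Gen 11 (rule 86): 01101111
Gen 12 (rule 165): 00010110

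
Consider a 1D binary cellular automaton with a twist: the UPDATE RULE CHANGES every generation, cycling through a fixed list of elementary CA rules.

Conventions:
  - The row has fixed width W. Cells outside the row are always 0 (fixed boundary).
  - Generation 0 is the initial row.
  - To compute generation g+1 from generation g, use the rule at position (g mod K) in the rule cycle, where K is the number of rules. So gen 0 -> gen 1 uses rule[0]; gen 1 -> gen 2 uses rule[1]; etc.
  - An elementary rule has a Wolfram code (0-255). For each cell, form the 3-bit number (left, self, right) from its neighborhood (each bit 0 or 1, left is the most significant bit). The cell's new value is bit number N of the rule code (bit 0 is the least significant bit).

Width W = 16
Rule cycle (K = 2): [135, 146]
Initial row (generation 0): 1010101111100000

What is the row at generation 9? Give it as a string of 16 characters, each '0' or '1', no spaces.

Answer: 1101010011001110

Derivation:
Gen 0: 1010101111100000
Gen 1 (rule 135): 1010100111001111
Gen 2 (rule 146): 0000011010110110
Gen 3 (rule 135): 1111100010000000
Gen 4 (rule 146): 0111010101000000
Gen 5 (rule 135): 1010010101011111
Gen 6 (rule 146): 0001100000001110
Gen 7 (rule 135): 1110001111110100
Gen 8 (rule 146): 0101010111100010
Gen 9 (rule 135): 1101010011001110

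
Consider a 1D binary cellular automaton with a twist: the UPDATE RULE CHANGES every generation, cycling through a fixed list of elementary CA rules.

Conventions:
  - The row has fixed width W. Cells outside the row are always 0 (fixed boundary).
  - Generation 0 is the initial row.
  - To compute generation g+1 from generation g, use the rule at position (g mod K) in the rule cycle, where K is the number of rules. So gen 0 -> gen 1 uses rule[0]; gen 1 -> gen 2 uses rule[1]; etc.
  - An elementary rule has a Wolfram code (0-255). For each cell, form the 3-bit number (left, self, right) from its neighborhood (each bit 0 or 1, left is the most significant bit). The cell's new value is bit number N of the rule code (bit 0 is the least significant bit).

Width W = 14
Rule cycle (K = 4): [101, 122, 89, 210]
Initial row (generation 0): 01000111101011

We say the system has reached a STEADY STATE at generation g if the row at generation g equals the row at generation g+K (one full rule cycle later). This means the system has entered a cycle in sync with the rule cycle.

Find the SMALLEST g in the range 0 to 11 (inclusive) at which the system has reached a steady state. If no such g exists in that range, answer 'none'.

Answer: none

Derivation:
Gen 0: 01000111101011
Gen 1 (rule 101): 01010000111101
Gen 2 (rule 122): 10101001100110
Gen 3 (rule 89): 00000101110111
Gen 4 (rule 210): 00001000110011
Gen 5 (rule 101): 11101010010001
Gen 6 (rule 122): 10110101101010
Gen 7 (rule 89): 00110001100001
Gen 8 (rule 210): 01011010110010
Gen 9 (rule 101): 01101111010010
Gen 10 (rule 122): 11111001101101
Gen 11 (rule 89): 10001101101100
Gen 12 (rule 210): 01010100100110
Gen 13 (rule 101): 01111100100010
Gen 14 (rule 122): 11000111010101
Gen 15 (rule 89): 11110101000000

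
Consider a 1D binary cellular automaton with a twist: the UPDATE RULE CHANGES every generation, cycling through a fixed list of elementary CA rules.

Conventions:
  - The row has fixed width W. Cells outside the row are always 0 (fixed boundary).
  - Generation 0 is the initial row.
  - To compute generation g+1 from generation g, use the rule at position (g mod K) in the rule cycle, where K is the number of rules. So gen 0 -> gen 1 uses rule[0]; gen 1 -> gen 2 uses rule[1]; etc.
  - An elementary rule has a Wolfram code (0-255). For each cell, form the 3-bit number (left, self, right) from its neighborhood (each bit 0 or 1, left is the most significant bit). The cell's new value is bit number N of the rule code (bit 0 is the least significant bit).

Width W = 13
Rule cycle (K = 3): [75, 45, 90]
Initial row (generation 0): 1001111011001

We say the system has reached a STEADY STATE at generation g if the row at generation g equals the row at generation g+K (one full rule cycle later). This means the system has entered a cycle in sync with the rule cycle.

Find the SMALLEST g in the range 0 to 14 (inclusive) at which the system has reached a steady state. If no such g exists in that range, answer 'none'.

Answer: none

Derivation:
Gen 0: 1001111011001
Gen 1 (rule 75): 0011001011010
Gen 2 (rule 45): 1010001110110
Gen 3 (rule 90): 0001011010111
Gen 4 (rule 75): 1110011000101
Gen 5 (rule 45): 1000010010111
Gen 6 (rule 90): 0100101100101
Gen 7 (rule 75): 1001001101000
Gen 8 (rule 45): 1001001011011
Gen 9 (rule 90): 0110110011011
Gen 10 (rule 75): 1110110111011
Gen 11 (rule 45): 1001101100110
Gen 12 (rule 90): 0111101111111
Gen 13 (rule 75): 1100101000001
Gen 14 (rule 45): 1000111011101
Gen 15 (rule 90): 0101101010100
Gen 16 (rule 75): 1001100000001
Gen 17 (rule 45): 1001001111101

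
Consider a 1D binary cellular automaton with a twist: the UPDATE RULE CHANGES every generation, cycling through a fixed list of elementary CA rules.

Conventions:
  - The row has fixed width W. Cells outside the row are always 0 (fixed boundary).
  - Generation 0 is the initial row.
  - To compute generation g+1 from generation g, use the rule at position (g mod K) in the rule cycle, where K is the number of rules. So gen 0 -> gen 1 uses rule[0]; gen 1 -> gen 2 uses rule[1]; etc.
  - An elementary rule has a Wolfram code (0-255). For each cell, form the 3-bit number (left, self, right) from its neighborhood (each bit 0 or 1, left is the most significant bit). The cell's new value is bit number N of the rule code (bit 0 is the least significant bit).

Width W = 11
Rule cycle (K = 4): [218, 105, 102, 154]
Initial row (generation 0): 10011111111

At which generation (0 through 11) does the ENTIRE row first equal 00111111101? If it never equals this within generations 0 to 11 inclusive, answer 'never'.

Answer: 9

Derivation:
Gen 0: 10011111111
Gen 1 (rule 218): 01111111111
Gen 2 (rule 105): 01000000001
Gen 3 (rule 102): 11000000011
Gen 4 (rule 154): 10100000110
Gen 5 (rule 218): 00010001111
Gen 6 (rule 105): 11000101001
Gen 7 (rule 102): 01001111011
Gen 8 (rule 154): 10111110010
Gen 9 (rule 218): 00111111101
Gen 10 (rule 105): 10100000110
Gen 11 (rule 102): 11100001010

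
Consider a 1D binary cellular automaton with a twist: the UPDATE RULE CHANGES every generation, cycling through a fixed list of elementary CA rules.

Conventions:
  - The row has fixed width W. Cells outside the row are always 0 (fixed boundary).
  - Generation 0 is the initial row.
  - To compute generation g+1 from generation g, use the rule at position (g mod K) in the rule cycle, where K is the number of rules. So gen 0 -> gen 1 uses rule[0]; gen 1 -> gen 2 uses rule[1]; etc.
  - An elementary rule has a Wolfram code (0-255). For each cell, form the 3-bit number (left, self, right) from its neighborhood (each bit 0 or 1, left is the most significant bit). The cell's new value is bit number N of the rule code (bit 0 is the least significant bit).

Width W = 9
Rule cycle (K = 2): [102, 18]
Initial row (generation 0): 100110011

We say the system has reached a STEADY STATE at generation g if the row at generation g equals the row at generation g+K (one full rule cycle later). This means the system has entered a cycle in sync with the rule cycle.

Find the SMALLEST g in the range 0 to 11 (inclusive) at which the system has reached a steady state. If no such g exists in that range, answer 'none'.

Gen 0: 100110011
Gen 1 (rule 102): 101010101
Gen 2 (rule 18): 000000000
Gen 3 (rule 102): 000000000
Gen 4 (rule 18): 000000000
Gen 5 (rule 102): 000000000
Gen 6 (rule 18): 000000000
Gen 7 (rule 102): 000000000
Gen 8 (rule 18): 000000000
Gen 9 (rule 102): 000000000
Gen 10 (rule 18): 000000000
Gen 11 (rule 102): 000000000
Gen 12 (rule 18): 000000000
Gen 13 (rule 102): 000000000

Answer: 2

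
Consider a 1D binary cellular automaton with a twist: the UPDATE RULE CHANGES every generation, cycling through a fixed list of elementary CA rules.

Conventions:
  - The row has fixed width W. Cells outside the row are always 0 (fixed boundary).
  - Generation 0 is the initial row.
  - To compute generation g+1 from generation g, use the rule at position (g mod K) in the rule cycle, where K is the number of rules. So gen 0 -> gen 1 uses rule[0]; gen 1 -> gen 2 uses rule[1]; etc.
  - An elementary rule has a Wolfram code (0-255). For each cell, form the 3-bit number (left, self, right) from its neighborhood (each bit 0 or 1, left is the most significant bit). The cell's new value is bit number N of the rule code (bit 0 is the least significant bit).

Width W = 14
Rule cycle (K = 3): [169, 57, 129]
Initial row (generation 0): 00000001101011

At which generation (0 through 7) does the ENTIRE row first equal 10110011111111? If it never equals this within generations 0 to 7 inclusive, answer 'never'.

Gen 0: 00000001101011
Gen 1 (rule 169): 11111101010110
Gen 2 (rule 57): 10000010101101
Gen 3 (rule 129): 00111000000000
Gen 4 (rule 169): 10110011111111
Gen 5 (rule 57): 01101010000000
Gen 6 (rule 129): 00000000111111
Gen 7 (rule 169): 11111110111110

Answer: 4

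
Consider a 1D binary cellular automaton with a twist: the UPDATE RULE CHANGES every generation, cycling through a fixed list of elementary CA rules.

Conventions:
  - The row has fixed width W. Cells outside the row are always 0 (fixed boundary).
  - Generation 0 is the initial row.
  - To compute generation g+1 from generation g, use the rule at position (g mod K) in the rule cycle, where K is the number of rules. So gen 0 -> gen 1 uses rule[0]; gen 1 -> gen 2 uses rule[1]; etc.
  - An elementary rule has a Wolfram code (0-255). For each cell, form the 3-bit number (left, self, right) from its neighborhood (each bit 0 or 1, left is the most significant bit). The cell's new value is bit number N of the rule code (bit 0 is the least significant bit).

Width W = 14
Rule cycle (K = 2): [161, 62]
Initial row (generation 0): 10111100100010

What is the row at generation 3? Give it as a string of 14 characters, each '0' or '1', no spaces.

Gen 0: 10111100100010
Gen 1 (rule 161): 01011000001000
Gen 2 (rule 62): 11110100011100
Gen 3 (rule 161): 01101001001001

Answer: 01101001001001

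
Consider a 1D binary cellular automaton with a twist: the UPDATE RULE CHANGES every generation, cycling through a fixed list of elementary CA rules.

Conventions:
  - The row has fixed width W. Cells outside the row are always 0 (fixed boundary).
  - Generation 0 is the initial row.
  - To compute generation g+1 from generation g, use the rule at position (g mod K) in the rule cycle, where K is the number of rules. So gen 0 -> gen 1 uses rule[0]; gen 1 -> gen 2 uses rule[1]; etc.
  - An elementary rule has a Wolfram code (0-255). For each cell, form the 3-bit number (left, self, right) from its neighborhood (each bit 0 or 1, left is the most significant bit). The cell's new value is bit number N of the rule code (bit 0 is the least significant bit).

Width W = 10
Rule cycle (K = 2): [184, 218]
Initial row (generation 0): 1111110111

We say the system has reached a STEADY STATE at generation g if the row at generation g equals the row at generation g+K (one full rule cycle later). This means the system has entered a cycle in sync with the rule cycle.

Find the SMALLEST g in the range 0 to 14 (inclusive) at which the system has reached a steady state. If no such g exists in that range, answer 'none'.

Gen 0: 1111110111
Gen 1 (rule 184): 1111101110
Gen 2 (rule 218): 1111101111
Gen 3 (rule 184): 1111011110
Gen 4 (rule 218): 1111011111
Gen 5 (rule 184): 1110111110
Gen 6 (rule 218): 1110111111
Gen 7 (rule 184): 1101111110
Gen 8 (rule 218): 1101111111
Gen 9 (rule 184): 1011111110
Gen 10 (rule 218): 0011111111
Gen 11 (rule 184): 0011111110
Gen 12 (rule 218): 0111111111
Gen 13 (rule 184): 0111111110
Gen 14 (rule 218): 1111111111
Gen 15 (rule 184): 1111111110
Gen 16 (rule 218): 1111111111

Answer: 14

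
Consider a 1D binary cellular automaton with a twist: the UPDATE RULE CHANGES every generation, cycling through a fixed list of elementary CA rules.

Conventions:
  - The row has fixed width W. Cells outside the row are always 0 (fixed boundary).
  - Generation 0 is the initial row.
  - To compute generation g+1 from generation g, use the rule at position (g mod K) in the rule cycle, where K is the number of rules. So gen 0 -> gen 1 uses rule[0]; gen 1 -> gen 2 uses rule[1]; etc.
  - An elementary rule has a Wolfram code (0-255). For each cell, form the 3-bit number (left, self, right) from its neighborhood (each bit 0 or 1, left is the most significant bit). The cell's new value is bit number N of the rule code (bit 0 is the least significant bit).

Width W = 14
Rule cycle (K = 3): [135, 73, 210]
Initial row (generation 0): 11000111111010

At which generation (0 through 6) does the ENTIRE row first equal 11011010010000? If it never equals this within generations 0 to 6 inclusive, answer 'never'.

Answer: 2

Derivation:
Gen 0: 11000111111010
Gen 1 (rule 135): 00011011110010
Gen 2 (rule 73): 11011010010000
Gen 3 (rule 210): 01001001101000
Gen 4 (rule 135): 11011010001011
Gen 5 (rule 73): 11011000100011
Gen 6 (rule 210): 01001101010101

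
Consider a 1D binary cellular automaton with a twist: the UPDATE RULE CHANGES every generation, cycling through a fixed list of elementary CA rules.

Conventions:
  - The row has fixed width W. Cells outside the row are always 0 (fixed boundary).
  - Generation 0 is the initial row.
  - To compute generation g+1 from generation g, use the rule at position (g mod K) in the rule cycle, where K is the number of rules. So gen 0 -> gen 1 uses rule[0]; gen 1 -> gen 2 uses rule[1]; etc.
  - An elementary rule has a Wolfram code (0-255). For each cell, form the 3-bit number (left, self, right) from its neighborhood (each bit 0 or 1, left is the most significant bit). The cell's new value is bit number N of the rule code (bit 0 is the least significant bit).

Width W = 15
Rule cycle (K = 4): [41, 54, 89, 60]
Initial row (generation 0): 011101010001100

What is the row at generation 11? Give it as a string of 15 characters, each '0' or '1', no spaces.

Gen 0: 011101010001100
Gen 1 (rule 41): 010010100101001
Gen 2 (rule 54): 111111111111111
Gen 3 (rule 89): 100000000000001
Gen 4 (rule 60): 110000000000001
Gen 5 (rule 41): 100111111111100
Gen 6 (rule 54): 111000000000010
Gen 7 (rule 89): 101111111111001
Gen 8 (rule 60): 111000000000101
Gen 9 (rule 41): 100011111110010
Gen 10 (rule 54): 110100000001111
Gen 11 (rule 89): 110011111101001

Answer: 110011111101001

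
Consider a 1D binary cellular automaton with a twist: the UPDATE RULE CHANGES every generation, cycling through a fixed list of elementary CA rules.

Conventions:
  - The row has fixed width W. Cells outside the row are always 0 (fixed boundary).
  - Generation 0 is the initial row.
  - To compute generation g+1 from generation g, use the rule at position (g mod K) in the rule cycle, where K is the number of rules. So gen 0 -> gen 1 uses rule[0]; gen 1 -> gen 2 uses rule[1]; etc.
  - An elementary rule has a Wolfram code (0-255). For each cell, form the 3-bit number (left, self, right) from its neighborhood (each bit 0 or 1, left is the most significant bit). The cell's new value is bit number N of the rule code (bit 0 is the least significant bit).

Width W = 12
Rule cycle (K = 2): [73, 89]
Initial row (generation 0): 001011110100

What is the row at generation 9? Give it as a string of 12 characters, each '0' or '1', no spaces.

Gen 0: 001011110100
Gen 1 (rule 73): 100010010001
Gen 2 (rule 89): 011001001100
Gen 3 (rule 73): 011000001101
Gen 4 (rule 89): 011111101100
Gen 5 (rule 73): 010000101101
Gen 6 (rule 89): 001110001100
Gen 7 (rule 73): 101010101101
Gen 8 (rule 89): 000000001100
Gen 9 (rule 73): 111111101101

Answer: 111111101101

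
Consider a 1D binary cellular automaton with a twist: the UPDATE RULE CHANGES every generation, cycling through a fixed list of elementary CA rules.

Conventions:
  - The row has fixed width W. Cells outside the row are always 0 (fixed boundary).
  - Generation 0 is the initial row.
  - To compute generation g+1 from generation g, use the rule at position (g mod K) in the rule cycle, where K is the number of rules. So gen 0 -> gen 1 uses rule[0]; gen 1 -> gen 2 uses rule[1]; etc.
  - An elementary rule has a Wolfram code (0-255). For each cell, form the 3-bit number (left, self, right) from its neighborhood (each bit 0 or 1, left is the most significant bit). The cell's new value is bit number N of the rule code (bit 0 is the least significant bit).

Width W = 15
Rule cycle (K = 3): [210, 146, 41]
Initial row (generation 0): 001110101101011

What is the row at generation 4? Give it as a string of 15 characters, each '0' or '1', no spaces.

Gen 0: 001110101101011
Gen 1 (rule 210): 010110000100001
Gen 2 (rule 146): 100001001010010
Gen 3 (rule 41): 001100000100000
Gen 4 (rule 210): 010110001010000

Answer: 010110001010000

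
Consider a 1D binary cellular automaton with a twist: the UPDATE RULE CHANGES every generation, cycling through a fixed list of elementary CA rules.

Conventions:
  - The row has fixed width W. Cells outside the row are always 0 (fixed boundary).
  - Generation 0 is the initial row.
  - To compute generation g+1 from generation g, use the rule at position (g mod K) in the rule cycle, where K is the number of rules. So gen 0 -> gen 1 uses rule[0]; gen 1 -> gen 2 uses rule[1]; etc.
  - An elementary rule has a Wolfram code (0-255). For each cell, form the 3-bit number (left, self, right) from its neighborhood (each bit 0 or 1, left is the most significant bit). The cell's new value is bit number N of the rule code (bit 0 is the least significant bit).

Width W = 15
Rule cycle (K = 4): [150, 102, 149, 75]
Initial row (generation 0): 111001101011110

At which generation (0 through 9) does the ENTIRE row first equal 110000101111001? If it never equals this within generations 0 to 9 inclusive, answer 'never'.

Answer: never

Derivation:
Gen 0: 111001101011110
Gen 1 (rule 150): 010110001001101
Gen 2 (rule 102): 111010011010111
Gen 3 (rule 149): 010011000010010
Gen 4 (rule 75): 100111011100100
Gen 5 (rule 150): 111010001011110
Gen 6 (rule 102): 001110011100010
Gen 7 (rule 149): 100101001011011
Gen 8 (rule 75): 001000010011011
Gen 9 (rule 150): 011100111100000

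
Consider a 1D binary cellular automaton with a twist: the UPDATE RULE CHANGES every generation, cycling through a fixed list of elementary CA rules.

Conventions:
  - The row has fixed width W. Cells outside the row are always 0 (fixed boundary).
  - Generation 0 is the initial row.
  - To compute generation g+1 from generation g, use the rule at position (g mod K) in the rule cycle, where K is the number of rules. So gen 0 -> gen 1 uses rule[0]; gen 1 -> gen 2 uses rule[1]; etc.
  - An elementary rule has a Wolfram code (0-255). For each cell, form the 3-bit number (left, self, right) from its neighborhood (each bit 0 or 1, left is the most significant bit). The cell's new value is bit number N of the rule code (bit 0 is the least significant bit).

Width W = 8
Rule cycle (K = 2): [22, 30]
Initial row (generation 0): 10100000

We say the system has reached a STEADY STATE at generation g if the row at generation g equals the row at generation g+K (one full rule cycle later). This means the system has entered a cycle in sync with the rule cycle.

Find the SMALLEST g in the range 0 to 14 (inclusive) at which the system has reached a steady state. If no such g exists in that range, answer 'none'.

Gen 0: 10100000
Gen 1 (rule 22): 10110000
Gen 2 (rule 30): 10101000
Gen 3 (rule 22): 10101100
Gen 4 (rule 30): 10101010
Gen 5 (rule 22): 10101011
Gen 6 (rule 30): 10101010
Gen 7 (rule 22): 10101011
Gen 8 (rule 30): 10101010
Gen 9 (rule 22): 10101011
Gen 10 (rule 30): 10101010
Gen 11 (rule 22): 10101011
Gen 12 (rule 30): 10101010
Gen 13 (rule 22): 10101011
Gen 14 (rule 30): 10101010
Gen 15 (rule 22): 10101011
Gen 16 (rule 30): 10101010

Answer: 4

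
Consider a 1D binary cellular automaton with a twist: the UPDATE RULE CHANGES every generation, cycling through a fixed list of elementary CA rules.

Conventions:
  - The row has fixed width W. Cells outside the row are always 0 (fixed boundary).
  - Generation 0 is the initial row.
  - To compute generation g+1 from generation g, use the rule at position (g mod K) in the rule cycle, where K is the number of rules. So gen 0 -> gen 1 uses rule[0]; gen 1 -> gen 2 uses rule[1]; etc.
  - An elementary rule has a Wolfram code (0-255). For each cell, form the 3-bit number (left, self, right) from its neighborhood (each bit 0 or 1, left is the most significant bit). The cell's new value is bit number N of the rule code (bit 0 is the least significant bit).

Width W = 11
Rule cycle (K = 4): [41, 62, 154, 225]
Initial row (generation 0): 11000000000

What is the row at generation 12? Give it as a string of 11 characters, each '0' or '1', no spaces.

Gen 0: 11000000000
Gen 1 (rule 41): 10011111111
Gen 2 (rule 62): 11110000000
Gen 3 (rule 154): 11101000000
Gen 4 (rule 225): 01110011111
Gen 5 (rule 41): 01000010000
Gen 6 (rule 62): 11100111000
Gen 7 (rule 154): 11011110100
Gen 8 (rule 225): 01101111001
Gen 9 (rule 41): 01011000000
Gen 10 (rule 62): 11110100000
Gen 11 (rule 154): 11100010000
Gen 12 (rule 225): 01101000111

Answer: 01101000111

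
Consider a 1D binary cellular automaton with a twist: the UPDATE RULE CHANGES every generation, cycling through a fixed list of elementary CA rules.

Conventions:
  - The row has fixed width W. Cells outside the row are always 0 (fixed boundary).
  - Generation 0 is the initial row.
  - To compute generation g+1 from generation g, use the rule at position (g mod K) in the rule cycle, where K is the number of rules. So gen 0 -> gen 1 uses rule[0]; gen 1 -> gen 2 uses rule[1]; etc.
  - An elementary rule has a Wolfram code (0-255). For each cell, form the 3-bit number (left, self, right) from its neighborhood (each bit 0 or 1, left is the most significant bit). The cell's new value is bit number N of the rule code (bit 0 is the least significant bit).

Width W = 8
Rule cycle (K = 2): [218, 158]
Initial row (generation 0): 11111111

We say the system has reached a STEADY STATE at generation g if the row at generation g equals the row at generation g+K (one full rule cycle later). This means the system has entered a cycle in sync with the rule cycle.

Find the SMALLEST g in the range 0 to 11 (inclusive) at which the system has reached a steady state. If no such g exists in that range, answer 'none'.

Answer: 1

Derivation:
Gen 0: 11111111
Gen 1 (rule 218): 11111111
Gen 2 (rule 158): 11111110
Gen 3 (rule 218): 11111111
Gen 4 (rule 158): 11111110
Gen 5 (rule 218): 11111111
Gen 6 (rule 158): 11111110
Gen 7 (rule 218): 11111111
Gen 8 (rule 158): 11111110
Gen 9 (rule 218): 11111111
Gen 10 (rule 158): 11111110
Gen 11 (rule 218): 11111111
Gen 12 (rule 158): 11111110
Gen 13 (rule 218): 11111111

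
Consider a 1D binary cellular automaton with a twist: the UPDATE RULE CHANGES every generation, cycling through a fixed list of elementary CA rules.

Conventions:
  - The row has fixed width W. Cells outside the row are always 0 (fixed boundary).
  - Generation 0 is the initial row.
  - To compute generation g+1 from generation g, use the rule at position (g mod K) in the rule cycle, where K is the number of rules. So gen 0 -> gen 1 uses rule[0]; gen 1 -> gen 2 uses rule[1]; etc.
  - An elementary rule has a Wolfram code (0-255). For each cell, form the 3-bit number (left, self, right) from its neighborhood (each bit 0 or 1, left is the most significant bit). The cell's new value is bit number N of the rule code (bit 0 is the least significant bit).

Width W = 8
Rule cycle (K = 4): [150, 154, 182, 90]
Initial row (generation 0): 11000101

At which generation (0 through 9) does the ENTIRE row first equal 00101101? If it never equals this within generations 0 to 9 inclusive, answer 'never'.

Gen 0: 11000101
Gen 1 (rule 150): 00101101
Gen 2 (rule 154): 01001000
Gen 3 (rule 182): 11111100
Gen 4 (rule 90): 10000110
Gen 5 (rule 150): 11001001
Gen 6 (rule 154): 10110110
Gen 7 (rule 182): 11001001
Gen 8 (rule 90): 11110110
Gen 9 (rule 150): 01100001

Answer: 1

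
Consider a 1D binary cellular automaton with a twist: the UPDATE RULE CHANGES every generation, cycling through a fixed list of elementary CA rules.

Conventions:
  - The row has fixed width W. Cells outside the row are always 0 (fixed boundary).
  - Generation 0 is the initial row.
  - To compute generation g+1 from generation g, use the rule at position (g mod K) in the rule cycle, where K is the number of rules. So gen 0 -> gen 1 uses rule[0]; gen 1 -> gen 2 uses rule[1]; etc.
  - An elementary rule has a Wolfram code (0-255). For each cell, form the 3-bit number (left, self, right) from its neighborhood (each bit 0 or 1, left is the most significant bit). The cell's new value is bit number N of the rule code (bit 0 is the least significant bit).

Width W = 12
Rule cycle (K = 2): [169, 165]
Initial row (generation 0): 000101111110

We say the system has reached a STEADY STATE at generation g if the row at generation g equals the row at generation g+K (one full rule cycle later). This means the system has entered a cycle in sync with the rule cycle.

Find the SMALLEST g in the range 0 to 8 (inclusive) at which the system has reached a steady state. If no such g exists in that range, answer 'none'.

Answer: none

Derivation:
Gen 0: 000101111110
Gen 1 (rule 169): 110011111100
Gen 2 (rule 165): 000001111001
Gen 3 (rule 169): 111101110000
Gen 4 (rule 165): 011010100111
Gen 5 (rule 169): 010101000110
Gen 6 (rule 165): 011111010000
Gen 7 (rule 169): 011110100111
Gen 8 (rule 165): 001101100010
Gen 9 (rule 169): 101011001000
Gen 10 (rule 165): 111100001011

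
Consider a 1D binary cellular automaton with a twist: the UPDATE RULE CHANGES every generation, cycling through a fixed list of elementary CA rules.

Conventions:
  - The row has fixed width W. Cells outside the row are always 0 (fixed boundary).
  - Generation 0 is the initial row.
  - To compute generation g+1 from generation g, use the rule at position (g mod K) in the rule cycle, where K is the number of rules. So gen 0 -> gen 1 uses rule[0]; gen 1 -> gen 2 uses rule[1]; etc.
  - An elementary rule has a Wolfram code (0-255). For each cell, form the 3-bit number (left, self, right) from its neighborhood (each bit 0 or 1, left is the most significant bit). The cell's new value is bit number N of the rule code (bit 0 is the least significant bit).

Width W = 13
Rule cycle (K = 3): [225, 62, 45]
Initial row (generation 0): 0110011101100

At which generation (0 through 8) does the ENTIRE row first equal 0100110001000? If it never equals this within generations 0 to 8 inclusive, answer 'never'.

Answer: 3

Derivation:
Gen 0: 0110011101100
Gen 1 (rule 225): 0010001110101
Gen 2 (rule 62): 0111011001111
Gen 3 (rule 45): 0100110001000
Gen 4 (rule 225): 0000010100011
Gen 5 (rule 62): 0000111110110
Gen 6 (rule 45): 1110100001100
Gen 7 (rule 225): 0111001100101
Gen 8 (rule 62): 1100111011111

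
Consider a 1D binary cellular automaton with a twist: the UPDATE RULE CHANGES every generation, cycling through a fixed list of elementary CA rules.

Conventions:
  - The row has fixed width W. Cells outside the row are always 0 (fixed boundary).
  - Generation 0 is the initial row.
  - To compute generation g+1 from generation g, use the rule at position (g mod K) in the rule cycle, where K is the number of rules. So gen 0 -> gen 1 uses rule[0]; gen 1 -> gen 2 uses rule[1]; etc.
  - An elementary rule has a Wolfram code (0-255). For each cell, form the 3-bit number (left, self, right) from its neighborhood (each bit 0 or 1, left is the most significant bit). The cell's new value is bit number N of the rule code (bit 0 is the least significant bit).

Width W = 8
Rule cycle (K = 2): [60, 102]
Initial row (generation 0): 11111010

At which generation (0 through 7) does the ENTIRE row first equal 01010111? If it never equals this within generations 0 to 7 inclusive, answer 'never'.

Gen 0: 11111010
Gen 1 (rule 60): 10000111
Gen 2 (rule 102): 10001001
Gen 3 (rule 60): 11001101
Gen 4 (rule 102): 01010111
Gen 5 (rule 60): 01111100
Gen 6 (rule 102): 10000100
Gen 7 (rule 60): 11000110

Answer: 4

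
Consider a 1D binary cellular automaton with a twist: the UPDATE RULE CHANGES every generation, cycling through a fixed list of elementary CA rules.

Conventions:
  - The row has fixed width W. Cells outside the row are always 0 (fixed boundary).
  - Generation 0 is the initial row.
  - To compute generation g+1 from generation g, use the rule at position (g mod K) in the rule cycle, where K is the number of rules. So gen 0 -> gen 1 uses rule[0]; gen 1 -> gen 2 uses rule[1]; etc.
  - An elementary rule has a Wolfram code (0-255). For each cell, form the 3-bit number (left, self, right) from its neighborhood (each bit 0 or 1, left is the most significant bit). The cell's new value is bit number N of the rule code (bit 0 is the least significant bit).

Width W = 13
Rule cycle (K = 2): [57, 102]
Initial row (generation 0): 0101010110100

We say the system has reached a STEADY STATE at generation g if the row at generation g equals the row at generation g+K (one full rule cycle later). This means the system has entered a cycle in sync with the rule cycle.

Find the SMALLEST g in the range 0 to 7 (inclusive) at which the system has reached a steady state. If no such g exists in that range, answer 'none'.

Gen 0: 0101010110100
Gen 1 (rule 57): 0010101101011
Gen 2 (rule 102): 0111110111101
Gen 3 (rule 57): 0100001100010
Gen 4 (rule 102): 1100010100110
Gen 5 (rule 57): 1011001010101
Gen 6 (rule 102): 1101011111111
Gen 7 (rule 57): 1010110000000
Gen 8 (rule 102): 1111010000000
Gen 9 (rule 57): 1000101111111

Answer: none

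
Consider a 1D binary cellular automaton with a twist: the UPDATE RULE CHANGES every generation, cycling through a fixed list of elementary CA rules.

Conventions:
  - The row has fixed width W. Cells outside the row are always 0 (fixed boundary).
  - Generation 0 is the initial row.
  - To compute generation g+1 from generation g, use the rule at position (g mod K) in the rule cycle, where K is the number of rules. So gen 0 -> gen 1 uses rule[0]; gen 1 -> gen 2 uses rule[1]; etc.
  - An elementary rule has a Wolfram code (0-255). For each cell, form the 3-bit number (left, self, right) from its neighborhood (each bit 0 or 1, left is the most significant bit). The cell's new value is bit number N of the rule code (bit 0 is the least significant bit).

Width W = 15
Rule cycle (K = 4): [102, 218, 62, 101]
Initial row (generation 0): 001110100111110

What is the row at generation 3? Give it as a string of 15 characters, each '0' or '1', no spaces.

Gen 0: 001110100111110
Gen 1 (rule 102): 010011101000010
Gen 2 (rule 218): 101111100100101
Gen 3 (rule 62): 111000011111111

Answer: 111000011111111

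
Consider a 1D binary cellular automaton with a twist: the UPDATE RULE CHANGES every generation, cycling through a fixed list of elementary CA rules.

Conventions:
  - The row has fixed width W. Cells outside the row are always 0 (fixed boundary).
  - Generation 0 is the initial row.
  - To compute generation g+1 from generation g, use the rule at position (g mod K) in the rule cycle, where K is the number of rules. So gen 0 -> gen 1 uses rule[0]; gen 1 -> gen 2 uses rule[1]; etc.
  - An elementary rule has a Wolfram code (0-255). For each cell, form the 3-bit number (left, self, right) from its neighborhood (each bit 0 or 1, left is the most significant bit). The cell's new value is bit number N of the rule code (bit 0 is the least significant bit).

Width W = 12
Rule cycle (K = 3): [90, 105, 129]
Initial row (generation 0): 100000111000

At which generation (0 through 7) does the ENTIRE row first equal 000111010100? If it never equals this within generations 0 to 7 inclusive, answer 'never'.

Answer: never

Derivation:
Gen 0: 100000111000
Gen 1 (rule 90): 010001101100
Gen 2 (rule 105): 000101111101
Gen 3 (rule 129): 110000111000
Gen 4 (rule 90): 111001101100
Gen 5 (rule 105): 101001111101
Gen 6 (rule 129): 000000111000
Gen 7 (rule 90): 000001101100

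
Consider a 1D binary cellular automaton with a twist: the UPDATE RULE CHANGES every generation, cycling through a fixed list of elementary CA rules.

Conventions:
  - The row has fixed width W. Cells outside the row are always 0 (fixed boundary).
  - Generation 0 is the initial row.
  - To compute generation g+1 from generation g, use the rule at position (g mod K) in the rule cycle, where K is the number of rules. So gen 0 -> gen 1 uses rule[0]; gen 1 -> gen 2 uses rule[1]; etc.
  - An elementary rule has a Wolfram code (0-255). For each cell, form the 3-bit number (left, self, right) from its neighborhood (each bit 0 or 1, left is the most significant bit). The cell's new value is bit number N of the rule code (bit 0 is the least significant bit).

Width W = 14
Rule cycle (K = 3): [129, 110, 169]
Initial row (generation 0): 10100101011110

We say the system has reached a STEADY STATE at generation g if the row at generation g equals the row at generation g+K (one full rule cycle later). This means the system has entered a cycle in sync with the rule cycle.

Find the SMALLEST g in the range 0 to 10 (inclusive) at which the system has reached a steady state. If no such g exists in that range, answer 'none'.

Answer: none

Derivation:
Gen 0: 10100101011110
Gen 1 (rule 129): 00000000001100
Gen 2 (rule 110): 00000000011100
Gen 3 (rule 169): 11111111011001
Gen 4 (rule 129): 01111110000000
Gen 5 (rule 110): 11000010000000
Gen 6 (rule 169): 10011000111111
Gen 7 (rule 129): 00000010011110
Gen 8 (rule 110): 00000110110010
Gen 9 (rule 169): 11110101100000
Gen 10 (rule 129): 01100000001111
Gen 11 (rule 110): 11100000011001
Gen 12 (rule 169): 11001111010000
Gen 13 (rule 129): 00000110000111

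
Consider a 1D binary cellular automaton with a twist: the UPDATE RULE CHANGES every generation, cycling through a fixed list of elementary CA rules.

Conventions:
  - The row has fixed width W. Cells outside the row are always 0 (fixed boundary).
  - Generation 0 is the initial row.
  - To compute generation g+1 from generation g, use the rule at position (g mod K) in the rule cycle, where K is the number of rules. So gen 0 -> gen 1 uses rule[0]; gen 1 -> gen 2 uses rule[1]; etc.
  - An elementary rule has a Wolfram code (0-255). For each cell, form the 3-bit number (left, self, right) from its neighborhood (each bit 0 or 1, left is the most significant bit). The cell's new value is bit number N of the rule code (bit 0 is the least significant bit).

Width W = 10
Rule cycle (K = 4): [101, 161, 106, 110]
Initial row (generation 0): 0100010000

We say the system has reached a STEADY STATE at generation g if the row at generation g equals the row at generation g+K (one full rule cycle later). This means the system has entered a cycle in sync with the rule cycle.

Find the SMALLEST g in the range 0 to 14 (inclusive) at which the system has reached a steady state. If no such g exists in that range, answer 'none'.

Answer: 14

Derivation:
Gen 0: 0100010000
Gen 1 (rule 101): 0101010111
Gen 2 (rule 161): 0010101010
Gen 3 (rule 106): 0101010100
Gen 4 (rule 110): 1111111100
Gen 5 (rule 101): 0000000101
Gen 6 (rule 161): 1111110010
Gen 7 (rule 106): 1000010100
Gen 8 (rule 110): 1000111100
Gen 9 (rule 101): 1010000101
Gen 10 (rule 161): 0100110010
Gen 11 (rule 106): 1001110100
Gen 12 (rule 110): 1011011100
Gen 13 (rule 101): 1101100101
Gen 14 (rule 161): 0010000010
Gen 15 (rule 106): 0100000100
Gen 16 (rule 110): 1100001100
Gen 17 (rule 101): 0101100101
Gen 18 (rule 161): 0010000010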